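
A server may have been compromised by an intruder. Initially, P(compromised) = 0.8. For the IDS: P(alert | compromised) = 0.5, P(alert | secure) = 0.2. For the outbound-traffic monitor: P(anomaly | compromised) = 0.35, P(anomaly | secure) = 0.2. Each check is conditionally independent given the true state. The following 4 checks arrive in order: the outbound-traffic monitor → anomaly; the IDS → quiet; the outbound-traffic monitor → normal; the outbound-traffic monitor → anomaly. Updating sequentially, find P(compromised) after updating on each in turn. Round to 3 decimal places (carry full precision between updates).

After the outbound-traffic monitor='anomaly': P(compromised) = 0.35·0.8000 / (0.35·0.8000 + 0.2·0.2000) ≈ 0.8750
After the IDS='quiet': P(compromised) = 0.5·0.8750 / (0.5·0.8750 + 0.8·0.1250) ≈ 0.8140
After the outbound-traffic monitor='normal': P(compromised) = 0.65·0.8140 / (0.65·0.8140 + 0.8·0.1860) ≈ 0.7804
After the outbound-traffic monitor='anomaly': P(compromised) = 0.35·0.7804 / (0.35·0.7804 + 0.2·0.2196) ≈ 0.8615

0.862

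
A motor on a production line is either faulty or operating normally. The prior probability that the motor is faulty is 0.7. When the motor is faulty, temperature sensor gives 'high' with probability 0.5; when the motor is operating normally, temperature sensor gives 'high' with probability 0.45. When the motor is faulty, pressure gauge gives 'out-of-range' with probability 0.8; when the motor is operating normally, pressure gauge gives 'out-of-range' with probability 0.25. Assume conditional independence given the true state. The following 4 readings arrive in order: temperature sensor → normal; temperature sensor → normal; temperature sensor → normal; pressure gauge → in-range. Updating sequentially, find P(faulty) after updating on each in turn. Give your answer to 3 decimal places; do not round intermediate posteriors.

0.319

After temperature sensor='normal': P(faulty) = 0.5·0.7000 / (0.5·0.7000 + 0.55·0.3000) ≈ 0.6796
After temperature sensor='normal': P(faulty) = 0.5·0.6796 / (0.5·0.6796 + 0.55·0.3204) ≈ 0.6585
After temperature sensor='normal': P(faulty) = 0.5·0.6585 / (0.5·0.6585 + 0.55·0.3415) ≈ 0.6368
After pressure gauge='in-range': P(faulty) = 0.2·0.6368 / (0.2·0.6368 + 0.75·0.3632) ≈ 0.3186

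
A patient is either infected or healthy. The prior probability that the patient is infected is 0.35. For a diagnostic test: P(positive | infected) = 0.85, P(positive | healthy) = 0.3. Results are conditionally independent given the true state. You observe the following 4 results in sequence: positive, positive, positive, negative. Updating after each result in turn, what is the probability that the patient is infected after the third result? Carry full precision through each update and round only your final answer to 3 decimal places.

0.925

After 'positive': P(infected) = 0.85·0.3500 / (0.85·0.3500 + 0.3·0.6500) ≈ 0.6041
After 'positive': P(infected) = 0.85·0.6041 / (0.85·0.6041 + 0.3·0.3959) ≈ 0.8121
After 'positive': P(infected) = 0.85·0.8121 / (0.85·0.8121 + 0.3·0.1879) ≈ 0.9245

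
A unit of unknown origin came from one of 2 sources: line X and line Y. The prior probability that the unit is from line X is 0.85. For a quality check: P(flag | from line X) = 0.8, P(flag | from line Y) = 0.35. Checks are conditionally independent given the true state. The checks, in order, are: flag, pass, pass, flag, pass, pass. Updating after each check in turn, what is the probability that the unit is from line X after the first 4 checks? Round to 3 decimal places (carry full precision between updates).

0.737

After 'flag': P(line X) = 0.8·0.8500 / (0.8·0.8500 + 0.35·0.1500) ≈ 0.9283
After 'pass': P(line X) = 0.2·0.9283 / (0.2·0.9283 + 0.65·0.0717) ≈ 0.7994
After 'pass': P(line X) = 0.2·0.7994 / (0.2·0.7994 + 0.65·0.2006) ≈ 0.5508
After 'flag': P(line X) = 0.8·0.5508 / (0.8·0.5508 + 0.35·0.4492) ≈ 0.7370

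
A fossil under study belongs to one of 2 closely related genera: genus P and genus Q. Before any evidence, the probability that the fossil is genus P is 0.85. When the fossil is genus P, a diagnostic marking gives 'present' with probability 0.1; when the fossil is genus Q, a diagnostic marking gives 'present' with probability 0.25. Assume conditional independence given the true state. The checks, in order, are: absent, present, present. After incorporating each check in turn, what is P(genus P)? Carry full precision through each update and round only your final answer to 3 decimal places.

0.521

After 'absent': P(genus P) = 0.9·0.8500 / (0.9·0.8500 + 0.75·0.1500) ≈ 0.8718
After 'present': P(genus P) = 0.1·0.8718 / (0.1·0.8718 + 0.25·0.1282) ≈ 0.7312
After 'present': P(genus P) = 0.1·0.7312 / (0.1·0.7312 + 0.25·0.2688) ≈ 0.5211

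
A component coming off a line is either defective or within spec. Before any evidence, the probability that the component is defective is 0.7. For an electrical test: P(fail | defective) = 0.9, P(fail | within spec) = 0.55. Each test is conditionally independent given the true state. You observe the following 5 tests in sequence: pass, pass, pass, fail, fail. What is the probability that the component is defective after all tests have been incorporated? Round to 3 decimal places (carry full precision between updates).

After 'pass': P(defective) = 0.1·0.7000 / (0.1·0.7000 + 0.45·0.3000) ≈ 0.3415
After 'pass': P(defective) = 0.1·0.3415 / (0.1·0.3415 + 0.45·0.6585) ≈ 0.1033
After 'pass': P(defective) = 0.1·0.1033 / (0.1·0.1033 + 0.45·0.8967) ≈ 0.0250
After 'fail': P(defective) = 0.9·0.0250 / (0.9·0.0250 + 0.55·0.9750) ≈ 0.0402
After 'fail': P(defective) = 0.9·0.0402 / (0.9·0.0402 + 0.55·0.9598) ≈ 0.0642

0.064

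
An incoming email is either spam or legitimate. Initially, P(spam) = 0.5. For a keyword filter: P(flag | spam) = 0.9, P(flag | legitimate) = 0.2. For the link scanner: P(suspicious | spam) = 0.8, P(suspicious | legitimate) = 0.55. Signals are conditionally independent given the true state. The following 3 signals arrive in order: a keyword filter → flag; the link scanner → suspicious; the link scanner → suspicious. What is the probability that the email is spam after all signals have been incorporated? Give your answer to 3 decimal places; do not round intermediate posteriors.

0.905

Apply Bayes' rule sequentially, carrying P(spam) forward.
After a keyword filter='flag': P(spam) = 0.9·0.5000 / (0.9·0.5000 + 0.2·0.5000) ≈ 0.8182
After the link scanner='suspicious': P(spam) = 0.8·0.8182 / (0.8·0.8182 + 0.55·0.1818) ≈ 0.8675
After the link scanner='suspicious': P(spam) = 0.8·0.8675 / (0.8·0.8675 + 0.55·0.1325) ≈ 0.9049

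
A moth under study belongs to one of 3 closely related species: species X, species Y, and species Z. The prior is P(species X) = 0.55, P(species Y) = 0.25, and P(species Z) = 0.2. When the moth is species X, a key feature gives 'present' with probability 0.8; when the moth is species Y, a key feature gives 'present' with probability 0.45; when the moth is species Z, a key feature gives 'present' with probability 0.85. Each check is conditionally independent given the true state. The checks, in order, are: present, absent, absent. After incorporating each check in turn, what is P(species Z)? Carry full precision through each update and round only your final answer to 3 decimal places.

0.069

After 'present': normaliser = 0.8·0.5500 + 0.45·0.2500 + 0.85·0.2000; P(species X) ≈ 0.6090, P(species Y) ≈ 0.1557, P(species Z) ≈ 0.2353
After 'absent': normaliser = 0.2·0.6090 + 0.55·0.1557 + 0.15·0.2353; P(species X) ≈ 0.5018, P(species Y) ≈ 0.3528, P(species Z) ≈ 0.1454
After 'absent': normaliser = 0.2·0.5018 + 0.55·0.3528 + 0.15·0.1454; P(species X) ≈ 0.3174, P(species Y) ≈ 0.6137, P(species Z) ≈ 0.0690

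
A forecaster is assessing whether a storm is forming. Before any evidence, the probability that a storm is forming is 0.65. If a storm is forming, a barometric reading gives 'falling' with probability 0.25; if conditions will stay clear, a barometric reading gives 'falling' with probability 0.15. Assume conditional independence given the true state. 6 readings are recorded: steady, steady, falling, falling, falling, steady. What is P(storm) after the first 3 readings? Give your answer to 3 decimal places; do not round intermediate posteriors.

0.707

After 'steady': P(storm) = 0.75·0.6500 / (0.75·0.6500 + 0.85·0.3500) ≈ 0.6210
After 'steady': P(storm) = 0.75·0.6210 / (0.75·0.6210 + 0.85·0.3790) ≈ 0.5911
After 'falling': P(storm) = 0.25·0.5911 / (0.25·0.5911 + 0.15·0.4089) ≈ 0.7067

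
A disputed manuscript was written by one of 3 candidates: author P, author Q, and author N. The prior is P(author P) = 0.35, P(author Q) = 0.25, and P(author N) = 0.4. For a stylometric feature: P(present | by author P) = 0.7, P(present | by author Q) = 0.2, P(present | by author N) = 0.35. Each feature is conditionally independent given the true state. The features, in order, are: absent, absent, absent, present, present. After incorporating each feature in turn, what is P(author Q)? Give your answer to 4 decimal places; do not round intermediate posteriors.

0.2206

After 'absent': normaliser = 0.3·0.3500 + 0.8·0.2500 + 0.65·0.4000; P(author P) ≈ 0.1858, P(author Q) ≈ 0.3540, P(author N) ≈ 0.4602
After 'absent': normaliser = 0.3·0.1858 + 0.8·0.3540 + 0.65·0.4602; P(author P) ≈ 0.0874, P(author Q) ≈ 0.4438, P(author N) ≈ 0.4688
After 'absent': normaliser = 0.3·0.0874 + 0.8·0.4438 + 0.65·0.4688; P(author P) ≈ 0.0382, P(author Q) ≈ 0.5176, P(author N) ≈ 0.4442
After 'present': normaliser = 0.7·0.0382 + 0.2·0.5176 + 0.35·0.4442; P(author P) ≈ 0.0936, P(author Q) ≈ 0.3623, P(author N) ≈ 0.5441
After 'present': normaliser = 0.7·0.0936 + 0.2·0.3623 + 0.35·0.5441; P(author P) ≈ 0.1995, P(author Q) ≈ 0.2206, P(author N) ≈ 0.5798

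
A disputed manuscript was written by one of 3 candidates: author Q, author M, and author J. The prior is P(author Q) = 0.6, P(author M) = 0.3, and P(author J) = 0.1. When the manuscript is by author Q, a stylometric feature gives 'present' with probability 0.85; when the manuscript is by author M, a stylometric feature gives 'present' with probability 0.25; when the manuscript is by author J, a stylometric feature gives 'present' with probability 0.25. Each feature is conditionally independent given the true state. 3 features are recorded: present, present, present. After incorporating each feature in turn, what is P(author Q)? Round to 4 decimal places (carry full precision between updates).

0.9833

After 'present': normaliser = 0.85·0.6000 + 0.25·0.3000 + 0.25·0.1000; P(author Q) ≈ 0.8361, P(author M) ≈ 0.1230, P(author J) ≈ 0.0410
After 'present': normaliser = 0.85·0.8361 + 0.25·0.1230 + 0.25·0.0410; P(author Q) ≈ 0.9455, P(author M) ≈ 0.0409, P(author J) ≈ 0.0136
After 'present': normaliser = 0.85·0.9455 + 0.25·0.0409 + 0.25·0.0136; P(author Q) ≈ 0.9833, P(author M) ≈ 0.0125, P(author J) ≈ 0.0042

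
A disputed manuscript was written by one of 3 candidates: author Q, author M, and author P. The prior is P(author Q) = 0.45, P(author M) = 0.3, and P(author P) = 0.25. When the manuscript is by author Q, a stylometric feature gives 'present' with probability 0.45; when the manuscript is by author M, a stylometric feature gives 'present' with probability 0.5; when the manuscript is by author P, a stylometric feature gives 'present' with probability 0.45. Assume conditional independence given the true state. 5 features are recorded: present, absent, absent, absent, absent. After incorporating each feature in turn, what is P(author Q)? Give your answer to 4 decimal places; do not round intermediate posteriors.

Each posterior becomes the prior for the next update.
After 'present': normaliser = 0.45·0.4500 + 0.5·0.3000 + 0.45·0.2500; P(author Q) ≈ 0.4355, P(author M) ≈ 0.3226, P(author P) ≈ 0.2419
After 'absent': normaliser = 0.55·0.4355 + 0.5·0.3226 + 0.55·0.2419; P(author Q) ≈ 0.4486, P(author M) ≈ 0.3021, P(author P) ≈ 0.2492
After 'absent': normaliser = 0.55·0.4486 + 0.5·0.3021 + 0.55·0.2492; P(author Q) ≈ 0.4613, P(author M) ≈ 0.2824, P(author P) ≈ 0.2563
After 'absent': normaliser = 0.55·0.4613 + 0.5·0.2824 + 0.55·0.2563; P(author Q) ≈ 0.4735, P(author M) ≈ 0.2635, P(author P) ≈ 0.2630
After 'absent': normaliser = 0.55·0.4735 + 0.5·0.2635 + 0.55·0.2630; P(author Q) ≈ 0.4851, P(author M) ≈ 0.2454, P(author P) ≈ 0.2695

0.4851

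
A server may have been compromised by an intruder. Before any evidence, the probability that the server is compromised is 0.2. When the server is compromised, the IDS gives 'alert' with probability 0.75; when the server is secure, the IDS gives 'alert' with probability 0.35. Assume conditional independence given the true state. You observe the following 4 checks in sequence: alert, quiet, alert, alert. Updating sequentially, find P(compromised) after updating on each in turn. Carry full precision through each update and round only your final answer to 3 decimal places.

0.486

Apply Bayes' rule sequentially, carrying P(compromised) forward.
After 'alert': P(compromised) = 0.75·0.2000 / (0.75·0.2000 + 0.35·0.8000) ≈ 0.3488
After 'quiet': P(compromised) = 0.25·0.3488 / (0.25·0.3488 + 0.65·0.6512) ≈ 0.1708
After 'alert': P(compromised) = 0.75·0.1708 / (0.75·0.1708 + 0.35·0.8292) ≈ 0.3063
After 'alert': P(compromised) = 0.75·0.3063 / (0.75·0.3063 + 0.35·0.6937) ≈ 0.4862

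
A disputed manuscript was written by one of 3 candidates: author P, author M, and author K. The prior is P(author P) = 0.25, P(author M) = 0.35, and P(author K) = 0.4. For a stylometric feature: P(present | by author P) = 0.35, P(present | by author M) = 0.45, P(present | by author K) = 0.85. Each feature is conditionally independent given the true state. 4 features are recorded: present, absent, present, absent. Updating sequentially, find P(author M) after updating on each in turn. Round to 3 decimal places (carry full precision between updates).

Each posterior becomes the prior for the next update.
After 'present': normaliser = 0.35·0.2500 + 0.45·0.3500 + 0.85·0.4000; P(author P) ≈ 0.1496, P(author M) ≈ 0.2692, P(author K) ≈ 0.5812
After 'absent': normaliser = 0.65·0.1496 + 0.55·0.2692 + 0.15·0.5812; P(author P) ≈ 0.2924, P(author M) ≈ 0.4454, P(author K) ≈ 0.2622
After 'present': normaliser = 0.35·0.2924 + 0.45·0.4454 + 0.85·0.2622; P(author P) ≈ 0.1947, P(author M) ≈ 0.3813, P(author K) ≈ 0.4240
After 'absent': normaliser = 0.65·0.1947 + 0.55·0.3813 + 0.15·0.4240; P(author P) ≈ 0.3165, P(author M) ≈ 0.5244, P(author K) ≈ 0.1591

0.524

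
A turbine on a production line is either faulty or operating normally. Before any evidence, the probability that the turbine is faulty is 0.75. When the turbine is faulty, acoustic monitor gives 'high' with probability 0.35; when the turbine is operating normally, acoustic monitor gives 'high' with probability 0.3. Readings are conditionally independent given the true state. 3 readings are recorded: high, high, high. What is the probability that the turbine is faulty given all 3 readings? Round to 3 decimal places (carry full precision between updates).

0.827

After 'high': P(faulty) = 0.35·0.7500 / (0.35·0.7500 + 0.3·0.2500) ≈ 0.7778
After 'high': P(faulty) = 0.35·0.7778 / (0.35·0.7778 + 0.3·0.2222) ≈ 0.8033
After 'high': P(faulty) = 0.35·0.8033 / (0.35·0.8033 + 0.3·0.1967) ≈ 0.8265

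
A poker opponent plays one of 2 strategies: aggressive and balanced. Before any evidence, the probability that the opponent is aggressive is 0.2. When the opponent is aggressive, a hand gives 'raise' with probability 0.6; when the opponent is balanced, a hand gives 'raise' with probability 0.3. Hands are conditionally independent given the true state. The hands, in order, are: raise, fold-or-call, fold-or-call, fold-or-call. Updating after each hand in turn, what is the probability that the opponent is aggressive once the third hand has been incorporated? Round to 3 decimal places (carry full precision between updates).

After 'raise': P(aggressive) = 0.6·0.2000 / (0.6·0.2000 + 0.3·0.8000) ≈ 0.3333
After 'fold-or-call': P(aggressive) = 0.4·0.3333 / (0.4·0.3333 + 0.7·0.6667) ≈ 0.2222
After 'fold-or-call': P(aggressive) = 0.4·0.2222 / (0.4·0.2222 + 0.7·0.7778) ≈ 0.1404

0.140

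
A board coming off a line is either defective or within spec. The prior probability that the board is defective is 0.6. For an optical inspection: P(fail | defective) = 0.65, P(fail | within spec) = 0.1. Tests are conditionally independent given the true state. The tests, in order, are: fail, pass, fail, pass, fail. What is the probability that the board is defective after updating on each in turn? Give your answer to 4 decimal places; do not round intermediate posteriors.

0.9842

After 'fail': P(defective) = 0.65·0.6000 / (0.65·0.6000 + 0.1·0.4000) ≈ 0.9070
After 'pass': P(defective) = 0.35·0.9070 / (0.35·0.9070 + 0.9·0.0930) ≈ 0.7913
After 'fail': P(defective) = 0.65·0.7913 / (0.65·0.7913 + 0.1·0.2087) ≈ 0.9610
After 'pass': P(defective) = 0.35·0.9610 / (0.35·0.9610 + 0.9·0.0390) ≈ 0.9055
After 'fail': P(defective) = 0.65·0.9055 / (0.65·0.9055 + 0.1·0.0945) ≈ 0.9842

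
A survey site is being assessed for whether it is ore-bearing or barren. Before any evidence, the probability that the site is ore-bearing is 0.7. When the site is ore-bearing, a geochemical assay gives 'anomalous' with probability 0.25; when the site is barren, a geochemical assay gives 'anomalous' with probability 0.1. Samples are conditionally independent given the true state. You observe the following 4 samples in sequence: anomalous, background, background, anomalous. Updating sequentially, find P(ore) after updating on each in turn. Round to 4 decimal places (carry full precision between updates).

0.9101

Each posterior becomes the prior for the next update.
After 'anomalous': P(ore) = 0.25·0.7000 / (0.25·0.7000 + 0.1·0.3000) ≈ 0.8537
After 'background': P(ore) = 0.75·0.8537 / (0.75·0.8537 + 0.9·0.1463) ≈ 0.8294
After 'background': P(ore) = 0.75·0.8294 / (0.75·0.8294 + 0.9·0.1706) ≈ 0.8020
After 'anomalous': P(ore) = 0.25·0.8020 / (0.25·0.8020 + 0.1·0.1980) ≈ 0.9101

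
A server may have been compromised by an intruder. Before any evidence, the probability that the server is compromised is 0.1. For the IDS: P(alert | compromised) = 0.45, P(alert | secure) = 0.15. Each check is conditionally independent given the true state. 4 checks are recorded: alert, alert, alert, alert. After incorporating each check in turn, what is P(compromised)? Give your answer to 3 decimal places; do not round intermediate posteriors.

0.900

After 'alert': P(compromised) = 0.45·0.1000 / (0.45·0.1000 + 0.15·0.9000) ≈ 0.2500
After 'alert': P(compromised) = 0.45·0.2500 / (0.45·0.2500 + 0.15·0.7500) ≈ 0.5000
After 'alert': P(compromised) = 0.45·0.5000 / (0.45·0.5000 + 0.15·0.5000) ≈ 0.7500
After 'alert': P(compromised) = 0.45·0.7500 / (0.45·0.7500 + 0.15·0.2500) ≈ 0.9000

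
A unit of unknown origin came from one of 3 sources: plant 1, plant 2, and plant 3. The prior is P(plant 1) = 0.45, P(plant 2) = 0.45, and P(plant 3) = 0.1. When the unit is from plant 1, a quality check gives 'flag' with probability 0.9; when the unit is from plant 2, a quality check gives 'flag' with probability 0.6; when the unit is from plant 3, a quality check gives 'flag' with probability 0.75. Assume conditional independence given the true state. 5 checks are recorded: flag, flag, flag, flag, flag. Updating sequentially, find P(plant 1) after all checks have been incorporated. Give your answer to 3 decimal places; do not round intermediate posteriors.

0.819

After 'flag': normaliser = 0.9·0.4500 + 0.6·0.4500 + 0.75·0.1000; P(plant 1) ≈ 0.5400, P(plant 2) ≈ 0.3600, P(plant 3) ≈ 0.1000
After 'flag': normaliser = 0.9·0.5400 + 0.6·0.3600 + 0.75·0.1000; P(plant 1) ≈ 0.6255, P(plant 2) ≈ 0.2780, P(plant 3) ≈ 0.0965
After 'flag': normaliser = 0.9·0.6255 + 0.6·0.2780 + 0.75·0.0965; P(plant 1) ≈ 0.7018, P(plant 2) ≈ 0.2079, P(plant 3) ≈ 0.0903
After 'flag': normaliser = 0.9·0.7018 + 0.6·0.2079 + 0.75·0.0903; P(plant 1) ≈ 0.7665, P(plant 2) ≈ 0.1514, P(plant 3) ≈ 0.0821
After 'flag': normaliser = 0.9·0.7665 + 0.6·0.1514 + 0.75·0.0821; P(plant 1) ≈ 0.8190, P(plant 2) ≈ 0.1079, P(plant 3) ≈ 0.0731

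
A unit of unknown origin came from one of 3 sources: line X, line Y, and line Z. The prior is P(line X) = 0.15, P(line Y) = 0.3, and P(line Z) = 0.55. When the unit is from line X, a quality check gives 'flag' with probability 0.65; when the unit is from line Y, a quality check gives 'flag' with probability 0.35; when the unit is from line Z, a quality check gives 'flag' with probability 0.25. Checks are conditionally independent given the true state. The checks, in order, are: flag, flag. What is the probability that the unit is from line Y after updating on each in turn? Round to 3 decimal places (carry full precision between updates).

After 'flag': normaliser = 0.65·0.1500 + 0.35·0.3000 + 0.25·0.5500; P(line X) ≈ 0.2868, P(line Y) ≈ 0.3088, P(line Z) ≈ 0.4044
After 'flag': normaliser = 0.65·0.2868 + 0.35·0.3088 + 0.25·0.4044; P(line X) ≈ 0.4712, P(line Y) ≈ 0.2732, P(line Z) ≈ 0.2556

0.273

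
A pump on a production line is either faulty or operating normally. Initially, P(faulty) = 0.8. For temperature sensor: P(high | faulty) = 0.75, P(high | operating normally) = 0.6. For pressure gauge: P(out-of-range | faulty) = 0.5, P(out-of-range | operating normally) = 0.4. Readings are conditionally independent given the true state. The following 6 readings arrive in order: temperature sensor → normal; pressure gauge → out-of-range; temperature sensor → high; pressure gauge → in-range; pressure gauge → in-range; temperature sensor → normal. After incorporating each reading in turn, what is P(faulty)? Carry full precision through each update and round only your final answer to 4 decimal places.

Each posterior becomes the prior for the next update.
After temperature sensor='normal': P(faulty) = 0.25·0.8000 / (0.25·0.8000 + 0.4·0.2000) ≈ 0.7143
After pressure gauge='out-of-range': P(faulty) = 0.5·0.7143 / (0.5·0.7143 + 0.4·0.2857) ≈ 0.7576
After temperature sensor='high': P(faulty) = 0.75·0.7576 / (0.75·0.7576 + 0.6·0.2424) ≈ 0.7962
After pressure gauge='in-range': P(faulty) = 0.5·0.7962 / (0.5·0.7962 + 0.6·0.2038) ≈ 0.7650
After pressure gauge='in-range': P(faulty) = 0.5·0.7650 / (0.5·0.7650 + 0.6·0.2350) ≈ 0.7307
After temperature sensor='normal': P(faulty) = 0.25·0.7307 / (0.25·0.7307 + 0.4·0.2693) ≈ 0.6290

0.6290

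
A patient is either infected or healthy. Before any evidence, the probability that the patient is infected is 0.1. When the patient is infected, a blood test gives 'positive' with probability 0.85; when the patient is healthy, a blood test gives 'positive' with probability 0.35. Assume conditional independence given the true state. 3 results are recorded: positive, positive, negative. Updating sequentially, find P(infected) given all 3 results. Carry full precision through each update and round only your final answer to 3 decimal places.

0.131

After 'positive': P(infected) = 0.85·0.1000 / (0.85·0.1000 + 0.35·0.9000) ≈ 0.2125
After 'positive': P(infected) = 0.85·0.2125 / (0.85·0.2125 + 0.35·0.7875) ≈ 0.3959
After 'negative': P(infected) = 0.15·0.3959 / (0.15·0.3959 + 0.65·0.6041) ≈ 0.1314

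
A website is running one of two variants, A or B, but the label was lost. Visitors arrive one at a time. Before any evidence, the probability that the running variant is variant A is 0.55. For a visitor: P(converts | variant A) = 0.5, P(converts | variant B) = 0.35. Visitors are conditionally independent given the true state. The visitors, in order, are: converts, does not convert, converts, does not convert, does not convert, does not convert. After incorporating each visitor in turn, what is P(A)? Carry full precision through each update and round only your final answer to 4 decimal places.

0.4662

Each posterior becomes the prior for the next update.
After 'converts': P(A) = 0.5·0.5500 / (0.5·0.5500 + 0.35·0.4500) ≈ 0.6358
After 'does not convert': P(A) = 0.5·0.6358 / (0.5·0.6358 + 0.65·0.3642) ≈ 0.5732
After 'converts': P(A) = 0.5·0.5732 / (0.5·0.5732 + 0.35·0.4268) ≈ 0.6574
After 'does not convert': P(A) = 0.5·0.6574 / (0.5·0.6574 + 0.65·0.3426) ≈ 0.5961
After 'does not convert': P(A) = 0.5·0.5961 / (0.5·0.5961 + 0.65·0.4039) ≈ 0.5317
After 'does not convert': P(A) = 0.5·0.5317 / (0.5·0.5317 + 0.65·0.4683) ≈ 0.4662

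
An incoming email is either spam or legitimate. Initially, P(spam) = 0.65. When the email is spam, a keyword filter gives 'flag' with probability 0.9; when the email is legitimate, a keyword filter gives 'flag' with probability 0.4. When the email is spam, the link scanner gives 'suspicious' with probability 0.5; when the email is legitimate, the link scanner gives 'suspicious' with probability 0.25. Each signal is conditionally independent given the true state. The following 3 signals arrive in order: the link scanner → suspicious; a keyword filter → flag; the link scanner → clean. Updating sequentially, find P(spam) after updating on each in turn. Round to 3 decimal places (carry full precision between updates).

0.848

Each posterior becomes the prior for the next update.
After the link scanner='suspicious': P(spam) = 0.5·0.6500 / (0.5·0.6500 + 0.25·0.3500) ≈ 0.7879
After a keyword filter='flag': P(spam) = 0.9·0.7879 / (0.9·0.7879 + 0.4·0.2121) ≈ 0.8931
After the link scanner='clean': P(spam) = 0.5·0.8931 / (0.5·0.8931 + 0.75·0.1069) ≈ 0.8478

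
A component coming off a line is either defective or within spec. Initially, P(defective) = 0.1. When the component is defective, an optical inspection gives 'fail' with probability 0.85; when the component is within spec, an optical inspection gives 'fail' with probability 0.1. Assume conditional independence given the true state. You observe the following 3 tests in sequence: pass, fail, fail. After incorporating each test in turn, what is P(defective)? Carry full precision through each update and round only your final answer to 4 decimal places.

0.5723

After 'pass': P(defective) = 0.15·0.1000 / (0.15·0.1000 + 0.9·0.9000) ≈ 0.0182
After 'fail': P(defective) = 0.85·0.0182 / (0.85·0.0182 + 0.1·0.9818) ≈ 0.1360
After 'fail': P(defective) = 0.85·0.1360 / (0.85·0.1360 + 0.1·0.8640) ≈ 0.5723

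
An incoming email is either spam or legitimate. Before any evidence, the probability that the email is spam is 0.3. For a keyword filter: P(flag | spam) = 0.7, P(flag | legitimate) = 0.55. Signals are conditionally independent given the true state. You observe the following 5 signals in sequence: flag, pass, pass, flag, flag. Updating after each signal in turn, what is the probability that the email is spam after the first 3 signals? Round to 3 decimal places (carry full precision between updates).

After 'flag': P(spam) = 0.7·0.3000 / (0.7·0.3000 + 0.55·0.7000) ≈ 0.3529
After 'pass': P(spam) = 0.3·0.3529 / (0.3·0.3529 + 0.45·0.6471) ≈ 0.2667
After 'pass': P(spam) = 0.3·0.2667 / (0.3·0.2667 + 0.45·0.7333) ≈ 0.1951

0.195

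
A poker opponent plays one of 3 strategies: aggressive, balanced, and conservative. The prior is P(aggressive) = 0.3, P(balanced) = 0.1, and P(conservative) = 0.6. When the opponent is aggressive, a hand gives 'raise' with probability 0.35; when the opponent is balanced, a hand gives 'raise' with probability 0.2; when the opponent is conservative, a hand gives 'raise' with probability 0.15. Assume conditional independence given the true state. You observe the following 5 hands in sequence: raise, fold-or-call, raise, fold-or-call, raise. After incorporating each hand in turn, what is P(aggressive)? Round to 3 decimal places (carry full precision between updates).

0.733

Each posterior becomes the prior for the next update.
After 'raise': normaliser = 0.35·0.3000 + 0.2·0.1000 + 0.15·0.6000; P(aggressive) ≈ 0.4884, P(balanced) ≈ 0.0930, P(conservative) ≈ 0.4186
After 'fold-or-call': normaliser = 0.65·0.4884 + 0.8·0.0930 + 0.85·0.4186; P(aggressive) ≈ 0.4246, P(balanced) ≈ 0.0995, P(conservative) ≈ 0.4759
After 'raise': normaliser = 0.35·0.4246 + 0.2·0.0995 + 0.15·0.4759; P(aggressive) ≈ 0.6194, P(balanced) ≈ 0.0830, P(conservative) ≈ 0.2976
After 'fold-or-call': normaliser = 0.65·0.6194 + 0.8·0.0830 + 0.85·0.2976; P(aggressive) ≈ 0.5577, P(balanced) ≈ 0.0920, P(conservative) ≈ 0.3503
After 'raise': normaliser = 0.35·0.5577 + 0.2·0.0920 + 0.15·0.3503; P(aggressive) ≈ 0.7334, P(balanced) ≈ 0.0691, P(conservative) ≈ 0.1975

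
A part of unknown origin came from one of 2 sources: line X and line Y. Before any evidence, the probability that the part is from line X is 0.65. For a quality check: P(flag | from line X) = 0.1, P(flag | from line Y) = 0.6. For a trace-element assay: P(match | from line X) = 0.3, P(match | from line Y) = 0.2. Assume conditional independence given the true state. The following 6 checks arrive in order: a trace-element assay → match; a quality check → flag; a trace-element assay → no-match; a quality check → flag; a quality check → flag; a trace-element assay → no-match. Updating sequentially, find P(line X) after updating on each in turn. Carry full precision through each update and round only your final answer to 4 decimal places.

After a trace-element assay='match': P(line X) = 0.3·0.6500 / (0.3·0.6500 + 0.2·0.3500) ≈ 0.7358
After a quality check='flag': P(line X) = 0.1·0.7358 / (0.1·0.7358 + 0.6·0.2642) ≈ 0.3171
After a trace-element assay='no-match': P(line X) = 0.7·0.3171 / (0.7·0.3171 + 0.8·0.6829) ≈ 0.2889
After a quality check='flag': P(line X) = 0.1·0.2889 / (0.1·0.2889 + 0.6·0.7111) ≈ 0.0634
After a quality check='flag': P(line X) = 0.1·0.0634 / (0.1·0.0634 + 0.6·0.9366) ≈ 0.0112
After a trace-element assay='no-match': P(line X) = 0.7·0.0112 / (0.7·0.0112 + 0.8·0.9888) ≈ 0.0098

0.0098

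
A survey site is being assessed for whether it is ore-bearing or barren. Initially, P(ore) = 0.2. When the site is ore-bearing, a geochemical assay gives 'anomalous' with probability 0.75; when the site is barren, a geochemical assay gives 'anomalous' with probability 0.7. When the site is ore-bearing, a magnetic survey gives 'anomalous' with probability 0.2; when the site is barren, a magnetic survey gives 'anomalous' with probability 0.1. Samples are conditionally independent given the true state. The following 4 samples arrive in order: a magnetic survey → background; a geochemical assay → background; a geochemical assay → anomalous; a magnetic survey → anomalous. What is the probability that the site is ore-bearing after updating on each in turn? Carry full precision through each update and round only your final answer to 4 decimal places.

After a magnetic survey='background': P(ore) = 0.8·0.2000 / (0.8·0.2000 + 0.9·0.8000) ≈ 0.1818
After a geochemical assay='background': P(ore) = 0.25·0.1818 / (0.25·0.1818 + 0.3·0.8182) ≈ 0.1562
After a geochemical assay='anomalous': P(ore) = 0.75·0.1562 / (0.75·0.1562 + 0.7·0.8438) ≈ 0.1656
After a magnetic survey='anomalous': P(ore) = 0.2·0.1656 / (0.2·0.1656 + 0.1·0.8344) ≈ 0.2841

0.2841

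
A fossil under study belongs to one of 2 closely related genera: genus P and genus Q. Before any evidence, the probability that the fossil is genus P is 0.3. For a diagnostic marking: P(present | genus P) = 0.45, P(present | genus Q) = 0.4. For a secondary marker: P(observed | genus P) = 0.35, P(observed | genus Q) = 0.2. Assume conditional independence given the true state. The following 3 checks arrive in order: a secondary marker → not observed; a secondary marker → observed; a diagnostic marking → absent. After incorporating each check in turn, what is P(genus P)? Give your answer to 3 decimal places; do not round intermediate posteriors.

0.358

After a secondary marker='not observed': P(genus P) = 0.65·0.3000 / (0.65·0.3000 + 0.8·0.7000) ≈ 0.2583
After a secondary marker='observed': P(genus P) = 0.35·0.2583 / (0.35·0.2583 + 0.2·0.7417) ≈ 0.3786
After a diagnostic marking='absent': P(genus P) = 0.55·0.3786 / (0.55·0.3786 + 0.6·0.6214) ≈ 0.3584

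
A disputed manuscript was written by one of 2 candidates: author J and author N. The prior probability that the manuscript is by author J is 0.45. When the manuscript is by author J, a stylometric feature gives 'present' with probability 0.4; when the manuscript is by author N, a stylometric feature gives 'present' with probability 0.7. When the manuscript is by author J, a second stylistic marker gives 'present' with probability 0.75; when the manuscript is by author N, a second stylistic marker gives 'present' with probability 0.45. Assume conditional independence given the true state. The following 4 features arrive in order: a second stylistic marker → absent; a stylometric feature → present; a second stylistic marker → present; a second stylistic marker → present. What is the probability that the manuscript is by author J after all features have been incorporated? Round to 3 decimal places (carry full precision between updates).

0.371

Each posterior becomes the prior for the next update.
After a second stylistic marker='absent': P(author J) = 0.25·0.4500 / (0.25·0.4500 + 0.55·0.5500) ≈ 0.2711
After a stylometric feature='present': P(author J) = 0.4·0.2711 / (0.4·0.2711 + 0.7·0.7289) ≈ 0.1753
After a second stylistic marker='present': P(author J) = 0.75·0.1753 / (0.75·0.1753 + 0.45·0.8247) ≈ 0.2616
After a second stylistic marker='present': P(author J) = 0.75·0.2616 / (0.75·0.2616 + 0.45·0.7384) ≈ 0.3712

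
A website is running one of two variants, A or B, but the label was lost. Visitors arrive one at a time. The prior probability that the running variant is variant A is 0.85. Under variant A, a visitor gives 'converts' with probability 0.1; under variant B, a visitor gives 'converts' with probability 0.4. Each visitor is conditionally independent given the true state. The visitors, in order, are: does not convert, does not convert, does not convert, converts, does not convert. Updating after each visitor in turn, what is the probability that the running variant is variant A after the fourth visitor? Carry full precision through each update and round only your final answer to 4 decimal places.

0.8270

After 'does not convert': P(A) = 0.9·0.8500 / (0.9·0.8500 + 0.6·0.1500) ≈ 0.8947
After 'does not convert': P(A) = 0.9·0.8947 / (0.9·0.8947 + 0.6·0.1053) ≈ 0.9273
After 'does not convert': P(A) = 0.9·0.9273 / (0.9·0.9273 + 0.6·0.0727) ≈ 0.9503
After 'converts': P(A) = 0.1·0.9503 / (0.1·0.9503 + 0.4·0.0497) ≈ 0.8270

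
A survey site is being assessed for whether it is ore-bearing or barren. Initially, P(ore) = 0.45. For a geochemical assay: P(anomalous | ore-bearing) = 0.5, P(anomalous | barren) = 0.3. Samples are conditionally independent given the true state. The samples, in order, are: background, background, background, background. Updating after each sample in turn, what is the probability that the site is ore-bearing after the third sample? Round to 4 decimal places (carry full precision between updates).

After 'background': P(ore) = 0.5·0.4500 / (0.5·0.4500 + 0.7·0.5500) ≈ 0.3689
After 'background': P(ore) = 0.5·0.3689 / (0.5·0.3689 + 0.7·0.6311) ≈ 0.2945
After 'background': P(ore) = 0.5·0.2945 / (0.5·0.2945 + 0.7·0.7055) ≈ 0.2297

0.2297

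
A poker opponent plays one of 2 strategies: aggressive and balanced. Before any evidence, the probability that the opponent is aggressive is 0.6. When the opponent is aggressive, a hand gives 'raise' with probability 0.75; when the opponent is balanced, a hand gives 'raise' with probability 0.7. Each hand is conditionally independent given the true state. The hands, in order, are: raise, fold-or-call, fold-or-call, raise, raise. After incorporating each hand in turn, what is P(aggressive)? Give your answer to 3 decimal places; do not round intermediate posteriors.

0.562

After 'raise': P(aggressive) = 0.75·0.6000 / (0.75·0.6000 + 0.7·0.4000) ≈ 0.6164
After 'fold-or-call': P(aggressive) = 0.25·0.6164 / (0.25·0.6164 + 0.3·0.3836) ≈ 0.5725
After 'fold-or-call': P(aggressive) = 0.25·0.5725 / (0.25·0.5725 + 0.3·0.4275) ≈ 0.5274
After 'raise': P(aggressive) = 0.75·0.5274 / (0.75·0.5274 + 0.7·0.4726) ≈ 0.5446
After 'raise': P(aggressive) = 0.75·0.5446 / (0.75·0.5446 + 0.7·0.4554) ≈ 0.5616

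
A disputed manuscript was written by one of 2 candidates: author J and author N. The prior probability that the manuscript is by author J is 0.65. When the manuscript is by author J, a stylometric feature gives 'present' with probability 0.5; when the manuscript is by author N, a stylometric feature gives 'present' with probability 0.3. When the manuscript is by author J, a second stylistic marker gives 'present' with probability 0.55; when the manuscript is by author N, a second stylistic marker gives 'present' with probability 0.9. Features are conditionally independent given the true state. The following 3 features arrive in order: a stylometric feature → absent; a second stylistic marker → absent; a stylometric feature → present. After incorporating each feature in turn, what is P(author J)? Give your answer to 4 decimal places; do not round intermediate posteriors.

After a stylometric feature='absent': P(author J) = 0.5·0.6500 / (0.5·0.6500 + 0.7·0.3500) ≈ 0.5702
After a second stylistic marker='absent': P(author J) = 0.45·0.5702 / (0.45·0.5702 + 0.1·0.4298) ≈ 0.8565
After a stylometric feature='present': P(author J) = 0.5·0.8565 / (0.5·0.8565 + 0.3·0.1435) ≈ 0.9087

0.9087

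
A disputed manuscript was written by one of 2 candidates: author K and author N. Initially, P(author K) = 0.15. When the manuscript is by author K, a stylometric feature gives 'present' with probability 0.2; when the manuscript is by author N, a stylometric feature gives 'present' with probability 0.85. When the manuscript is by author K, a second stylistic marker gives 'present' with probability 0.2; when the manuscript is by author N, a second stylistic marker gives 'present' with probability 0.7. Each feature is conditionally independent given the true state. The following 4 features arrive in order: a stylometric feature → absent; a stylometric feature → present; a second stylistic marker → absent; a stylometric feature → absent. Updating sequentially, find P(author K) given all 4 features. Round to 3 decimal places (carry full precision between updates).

0.759

After a stylometric feature='absent': P(author K) = 0.8·0.1500 / (0.8·0.1500 + 0.15·0.8500) ≈ 0.4848
After a stylometric feature='present': P(author K) = 0.2·0.4848 / (0.2·0.4848 + 0.85·0.5152) ≈ 0.1813
After a second stylistic marker='absent': P(author K) = 0.8·0.1813 / (0.8·0.1813 + 0.3·0.8187) ≈ 0.3713
After a stylometric feature='absent': P(author K) = 0.8·0.3713 / (0.8·0.3713 + 0.15·0.6287) ≈ 0.7590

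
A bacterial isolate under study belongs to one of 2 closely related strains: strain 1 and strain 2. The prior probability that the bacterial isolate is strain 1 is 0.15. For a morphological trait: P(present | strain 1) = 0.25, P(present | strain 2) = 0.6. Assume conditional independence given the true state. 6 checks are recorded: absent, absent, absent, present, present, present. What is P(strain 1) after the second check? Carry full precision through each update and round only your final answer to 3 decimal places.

0.383

After 'absent': P(strain 1) = 0.75·0.1500 / (0.75·0.1500 + 0.4·0.8500) ≈ 0.2486
After 'absent': P(strain 1) = 0.75·0.2486 / (0.75·0.2486 + 0.4·0.7514) ≈ 0.3829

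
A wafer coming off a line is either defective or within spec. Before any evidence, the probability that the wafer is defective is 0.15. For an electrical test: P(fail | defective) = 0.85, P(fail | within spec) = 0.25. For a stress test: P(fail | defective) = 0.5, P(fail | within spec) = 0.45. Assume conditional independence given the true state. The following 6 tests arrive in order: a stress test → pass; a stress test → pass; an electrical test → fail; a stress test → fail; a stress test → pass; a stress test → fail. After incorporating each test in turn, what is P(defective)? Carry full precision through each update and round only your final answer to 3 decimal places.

After a stress test='pass': P(defective) = 0.5·0.1500 / (0.5·0.1500 + 0.55·0.8500) ≈ 0.1382
After a stress test='pass': P(defective) = 0.5·0.1382 / (0.5·0.1382 + 0.55·0.8618) ≈ 0.1273
After an electrical test='fail': P(defective) = 0.85·0.1273 / (0.85·0.1273 + 0.25·0.8727) ≈ 0.3315
After a stress test='fail': P(defective) = 0.5·0.3315 / (0.5·0.3315 + 0.45·0.6685) ≈ 0.3552
After a stress test='pass': P(defective) = 0.5·0.3552 / (0.5·0.3552 + 0.55·0.6448) ≈ 0.3337
After a stress test='fail': P(defective) = 0.5·0.3337 / (0.5·0.3337 + 0.45·0.6663) ≈ 0.3575

0.358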